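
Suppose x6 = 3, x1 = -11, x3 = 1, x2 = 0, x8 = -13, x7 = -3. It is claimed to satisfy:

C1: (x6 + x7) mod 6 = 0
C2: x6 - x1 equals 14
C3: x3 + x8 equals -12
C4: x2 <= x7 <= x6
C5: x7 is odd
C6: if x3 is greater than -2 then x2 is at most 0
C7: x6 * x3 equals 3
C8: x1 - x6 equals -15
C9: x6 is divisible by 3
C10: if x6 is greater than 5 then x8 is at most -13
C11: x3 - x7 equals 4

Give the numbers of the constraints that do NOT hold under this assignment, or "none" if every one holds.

Constraints 4 and 8 do not hold.

C1: x6 + x7 = 0; 0 mod 6 = 0  true
C2: x6 - x1 = 3 - (-11) = 14  true
C3: x3 + x8 = 1 + (-13) = -12  true
C4: values 0, -3, 3; x2 = 0 is not <= x7 = -3  false
C5: x7 = -3 is odd  true
C6: x3 = 1 > -2, so we need x2 ≤ 0; x2 = 0 ≤ 0  true
C7: x6 * x3 = 3 * 1 = 3  true
C8: x1 - x6 = -11 - 3 = -14, not -15  false
C9: 3 / 3 = 1, so 3 divides 3  true
C10: x6 = 3, not > 5; antecedent false, conditional vacuously true  true
C11: x3 - x7 = 1 - (-3) = 4  true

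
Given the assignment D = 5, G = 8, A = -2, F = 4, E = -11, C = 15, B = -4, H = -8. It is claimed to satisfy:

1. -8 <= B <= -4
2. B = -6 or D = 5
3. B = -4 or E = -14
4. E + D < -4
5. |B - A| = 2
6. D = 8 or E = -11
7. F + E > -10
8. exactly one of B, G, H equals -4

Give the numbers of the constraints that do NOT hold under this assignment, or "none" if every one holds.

1. B = -4 lies in [-8, -4]  true
2. B = -4 ≠ -6, but D = 5 = 5 (second disjunct)  true
3. B = -4 = -4 (first disjunct)  true
4. E + D = -11 + 5 = -6; -6 < -4  true
5. |-4 - (-2)| = 2  true
6. D = 5 ≠ 8, but E = -11 = -11 (second disjunct)  true
7. F + E = 4 + (-11) = -7; -7 > -10  true
8. B=-4, G=8, H=-8; 1 of them equals -4  true

No violations.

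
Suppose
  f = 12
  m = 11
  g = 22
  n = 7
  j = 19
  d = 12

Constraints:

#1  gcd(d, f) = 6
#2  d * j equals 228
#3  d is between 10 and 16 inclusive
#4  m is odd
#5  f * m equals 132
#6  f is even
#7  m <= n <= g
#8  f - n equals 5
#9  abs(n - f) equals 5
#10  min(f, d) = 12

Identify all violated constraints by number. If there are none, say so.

#1 gcd(12, 12) = 12, not 6 — violated.
#2 d * j = 12 * 19 = 228 — OK.
#3 d = 12 lies in [10, 16] — OK.
#4 m = 11 is odd — OK.
#5 f * m = 12 * 11 = 132 — OK.
#6 f = 12 is even — OK.
#7 values 11, 7, 22; m = 11 is not <= n = 7 — violated.
#8 f - n = 12 - 7 = 5 — OK.
#9 abs(7 - 12) = 5 — OK.
#10 min(12, 12) = 12 — OK.

The assignment fails constraints 1 and 7.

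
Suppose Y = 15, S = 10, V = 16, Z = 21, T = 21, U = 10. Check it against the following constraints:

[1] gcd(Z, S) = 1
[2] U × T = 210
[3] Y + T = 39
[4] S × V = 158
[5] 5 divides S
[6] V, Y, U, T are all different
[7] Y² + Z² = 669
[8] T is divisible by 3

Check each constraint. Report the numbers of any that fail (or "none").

[1] gcd(21, 10) = 1  yes
[2] U × T = 10 × 21 = 210  yes
[3] Y + T = 15 + 21 = 36, not 39  no
[4] S × V = 10 × 16 = 160, not 158  no
[5] 10 / 5 = 2, so 5 divides 10  yes
[6] values 16, 15, 10, 21 are pairwise distinct  yes
[7] Y² + Z² = 15² + 21² = 225 + 441 = 666, not 669  no
[8] 21 / 3 = 7, so 3 divides 21  yes

Constraints 3, 4, and 7 are violated.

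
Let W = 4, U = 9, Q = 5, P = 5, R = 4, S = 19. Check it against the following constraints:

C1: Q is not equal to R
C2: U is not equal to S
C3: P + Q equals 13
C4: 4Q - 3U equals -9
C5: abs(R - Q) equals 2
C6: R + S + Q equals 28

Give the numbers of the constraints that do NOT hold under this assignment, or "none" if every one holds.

C1: Q = 5, R = 4; distinct — satisfied.
C2: U = 9, S = 19; distinct — satisfied.
C3: P + Q = 5 + 5 = 10, not 13 — violated.
C4: 4Q - 3U = 4(5) - 3(9) = -7, not -9 — violated.
C5: abs(4 - 5) = 1, not 2 — violated.
C6: R + S + Q = 4 + 19 + 5 = 28 — satisfied.

Violated: 3, 4, 5.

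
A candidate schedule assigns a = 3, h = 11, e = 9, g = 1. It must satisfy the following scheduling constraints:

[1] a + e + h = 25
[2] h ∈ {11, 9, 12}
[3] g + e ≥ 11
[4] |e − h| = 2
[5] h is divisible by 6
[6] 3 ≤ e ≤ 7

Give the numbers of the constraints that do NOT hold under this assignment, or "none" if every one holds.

[1] a + e + h = 3 + 9 + 11 = 23, not 25 — does not hold.
[2] h = 11 is in {11, 9, 12} — holds.
[3] g + e = 1 + 9 = 10; 10 < 11, bound 11 not met — does not hold.
[4] |9 − 11| = 2 — holds.
[5] 11 = 6×1 + 5, so 6 does not divide 11 — does not hold.
[6] e = 9 is outside [3, 7] — does not hold.

Violated: 1, 3, 5, and 6.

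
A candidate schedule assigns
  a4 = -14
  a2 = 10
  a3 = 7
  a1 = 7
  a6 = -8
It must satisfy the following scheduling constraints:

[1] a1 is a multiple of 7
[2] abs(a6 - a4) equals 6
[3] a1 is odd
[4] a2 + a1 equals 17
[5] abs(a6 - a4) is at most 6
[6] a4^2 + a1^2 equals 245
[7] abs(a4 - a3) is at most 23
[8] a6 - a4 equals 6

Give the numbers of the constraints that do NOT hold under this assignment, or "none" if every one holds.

[1] 7 / 7 = 1, so 7 divides 7 — holds.
[2] abs(-8 - (-14)) = 6 — holds.
[3] a1 = 7 is odd — holds.
[4] a2 + a1 = 10 + 7 = 17 — holds.
[5] abs(-8 - (-14)) = 6; 6 ≤ 6 — holds.
[6] a4^2 + a1^2 = (-14)^2 + 7^2 = 196 + 49 = 245 — holds.
[7] abs(-14 - 7) = 21; 21 ≤ 23 — holds.
[8] a6 - a4 = -8 - (-14) = 6 — holds.

Yes — all constraints hold.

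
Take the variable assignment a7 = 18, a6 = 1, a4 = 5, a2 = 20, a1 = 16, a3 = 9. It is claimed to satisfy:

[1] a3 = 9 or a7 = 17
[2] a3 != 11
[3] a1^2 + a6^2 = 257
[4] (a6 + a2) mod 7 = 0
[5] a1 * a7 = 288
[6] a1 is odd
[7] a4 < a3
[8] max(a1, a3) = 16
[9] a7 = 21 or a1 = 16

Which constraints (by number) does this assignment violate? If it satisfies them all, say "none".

No — constraint 6 is not satisfied.

[1] a3 = 9 = 9 (first disjunct)  ✓
[2] a3 = 9, and 9 ≠ 11  ✓
[3] a1^2 + a6^2 = 16^2 + 1^2 = 256 + 1 = 257  ✓
[4] a6 + a2 = 21; 21 mod 7 = 0  ✓
[5] a1 * a7 = 16 * 18 = 288  ✓
[6] a1 = 16 is even  ✗
[7] a4 = 5, a3 = 9; 5 < 9  ✓
[8] max(16, 9) = 16  ✓
[9] a7 = 18 ≠ 21, but a1 = 16 = 16 (second disjunct)  ✓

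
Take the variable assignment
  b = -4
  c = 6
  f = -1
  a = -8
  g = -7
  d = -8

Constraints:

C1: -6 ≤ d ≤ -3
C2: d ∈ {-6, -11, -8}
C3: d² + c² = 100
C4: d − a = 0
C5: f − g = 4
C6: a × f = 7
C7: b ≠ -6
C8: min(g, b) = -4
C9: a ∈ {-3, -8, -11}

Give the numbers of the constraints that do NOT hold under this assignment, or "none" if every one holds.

No — constraints 1, 5, 6, and 8 are not satisfied.

C1: d = -8 is outside [-6, -3]  no
C2: d = -8 is in {-6, -11, -8}  yes
C3: d² + c² = (-8)² + 6² = 64 + 36 = 100  yes
C4: d − a = -8 − (-8) = 0  yes
C5: f − g = -1 − (-7) = 6, not 4  no
C6: a × f = -8 × (-1) = 8, not 7  no
C7: b = -4, and -4 ≠ -6  yes
C8: min(-7, -4) = -7, not -4  no
C9: a = -8 is in {-3, -8, -11}  yes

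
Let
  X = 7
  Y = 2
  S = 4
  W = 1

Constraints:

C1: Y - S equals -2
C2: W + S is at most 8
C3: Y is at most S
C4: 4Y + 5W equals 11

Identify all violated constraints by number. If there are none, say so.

Violated: 4.

C1: Y - S = 2 - 4 = -2  true
C2: W + S = 1 + 4 = 5; 5 ≤ 8  true
C3: Y = 2, S = 4; 2 ≤ 4  true
C4: 4Y + 5W = 4(2) + 5(1) = 13, not 11  false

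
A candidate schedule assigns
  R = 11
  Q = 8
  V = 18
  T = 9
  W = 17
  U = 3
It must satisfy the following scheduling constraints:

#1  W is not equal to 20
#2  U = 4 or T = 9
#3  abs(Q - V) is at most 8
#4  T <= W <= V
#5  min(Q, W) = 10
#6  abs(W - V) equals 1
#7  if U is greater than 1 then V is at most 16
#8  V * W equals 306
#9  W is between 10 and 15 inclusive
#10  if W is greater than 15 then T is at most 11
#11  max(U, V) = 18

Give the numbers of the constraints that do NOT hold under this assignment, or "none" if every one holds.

Constraints 3, 5, 7, and 9 do not hold.

#1 W = 17, and 17 ≠ 20  ✔
#2 U = 3 ≠ 4, but T = 9 = 9 (second disjunct)  ✔
#3 abs(8 - 18) = 10; 10 > 8, exceeds bound 8  ✘
#4 values 9 <= 17 <= 18  ✔
#5 min(8, 17) = 8, not 10  ✘
#6 abs(17 - 18) = 1  ✔
#7 U = 3 > 1, so we need V ≤ 16; but V = 18 > 16  ✘
#8 V * W = 18 * 17 = 306  ✔
#9 W = 17 is outside [10, 15]  ✘
#10 W = 17 > 15, so we need T ≤ 11; T = 9 ≤ 11  ✔
#11 max(3, 18) = 18  ✔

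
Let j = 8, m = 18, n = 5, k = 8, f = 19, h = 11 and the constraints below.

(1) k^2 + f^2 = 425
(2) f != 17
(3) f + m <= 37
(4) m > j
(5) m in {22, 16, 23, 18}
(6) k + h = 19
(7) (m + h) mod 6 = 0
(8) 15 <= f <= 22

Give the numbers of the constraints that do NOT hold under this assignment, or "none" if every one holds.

(1) k^2 + f^2 = 8^2 + 19^2 = 64 + 361 = 425  holds
(2) f = 19, and 19 ≠ 17  holds
(3) f + m = 19 + 18 = 37; 37 ≤ 37  holds
(4) m = 18, j = 8; 18 > 8  holds
(5) m = 18 is in {22, 16, 23, 18}  holds
(6) k + h = 8 + 11 = 19  holds
(7) m + h = 29; 29 mod 6 = 5, not 0  fails
(8) f = 19 lies in [15, 22]  holds

Constraint 7 does not hold.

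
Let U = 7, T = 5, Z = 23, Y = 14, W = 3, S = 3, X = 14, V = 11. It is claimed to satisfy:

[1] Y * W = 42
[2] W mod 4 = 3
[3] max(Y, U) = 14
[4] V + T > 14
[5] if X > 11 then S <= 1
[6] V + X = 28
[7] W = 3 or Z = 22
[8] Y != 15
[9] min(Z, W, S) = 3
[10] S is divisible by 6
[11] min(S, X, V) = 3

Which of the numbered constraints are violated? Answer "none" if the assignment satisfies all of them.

Constraints 5, 6, and 10 do not hold.

[1] Y * W = 14 * 3 = 42  holds
[2] 3 mod 4 = 3  holds
[3] max(14, 7) = 14  holds
[4] V + T = 11 + 5 = 16; 16 > 14  holds
[5] X = 14 > 11, so we need S ≤ 1; but S = 3 > 1  fails
[6] V + X = 11 + 14 = 25, not 28  fails
[7] W = 3 = 3 (first disjunct)  holds
[8] Y = 14, and 14 ≠ 15  holds
[9] min(23, 3, 3) = 3  holds
[10] 3 = 6*0 + 3, so 6 does not divide 3  fails
[11] min(3, 14, 11) = 3  holds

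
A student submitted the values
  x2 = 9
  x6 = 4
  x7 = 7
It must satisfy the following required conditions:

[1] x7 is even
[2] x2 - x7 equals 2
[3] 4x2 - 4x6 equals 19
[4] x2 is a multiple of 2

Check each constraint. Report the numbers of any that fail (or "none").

No — constraints 1, 3, and 4 are not satisfied.

[1] x7 = 7 is odd — violated.
[2] x2 - x7 = 9 - 7 = 2 — OK.
[3] 4x2 - 4x6 = 4(9) - 4(4) = 20, not 19 — violated.
[4] 9 = 2*4 + 1, so 2 does not divide 9 — violated.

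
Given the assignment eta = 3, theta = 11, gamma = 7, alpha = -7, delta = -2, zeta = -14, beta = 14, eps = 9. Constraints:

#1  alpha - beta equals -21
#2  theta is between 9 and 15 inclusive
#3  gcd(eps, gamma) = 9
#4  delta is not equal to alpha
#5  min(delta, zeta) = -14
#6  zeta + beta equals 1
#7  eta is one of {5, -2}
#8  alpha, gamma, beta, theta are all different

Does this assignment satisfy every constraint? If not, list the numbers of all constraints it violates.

Violated: 3, 6, and 7.

#1 alpha - beta = -7 - 14 = -21 — satisfied.
#2 theta = 11 lies in [9, 15] — satisfied.
#3 gcd(9, 7) = 1, not 9 — violated.
#4 delta = -2, alpha = -7; distinct — satisfied.
#5 min(-2, -14) = -14 — satisfied.
#6 zeta + beta = -14 + 14 = 0, not 1 — violated.
#7 eta = 3 is not in {5, -2} — violated.
#8 values -7, 7, 14, 11 are pairwise distinct — satisfied.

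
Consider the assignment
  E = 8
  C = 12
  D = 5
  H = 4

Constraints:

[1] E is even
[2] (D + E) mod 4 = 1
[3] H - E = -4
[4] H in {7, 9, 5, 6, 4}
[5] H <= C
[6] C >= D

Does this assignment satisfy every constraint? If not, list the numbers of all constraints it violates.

[1] E = 8 is even  true
[2] D + E = 13; 13 mod 4 = 1  true
[3] H - E = 4 - 8 = -4  true
[4] H = 4 is in {7, 9, 5, 6, 4}  true
[5] H = 4, C = 12; 4 ≤ 12  true
[6] C = 12, D = 5; 12 ≥ 5  true

None — every constraint holds.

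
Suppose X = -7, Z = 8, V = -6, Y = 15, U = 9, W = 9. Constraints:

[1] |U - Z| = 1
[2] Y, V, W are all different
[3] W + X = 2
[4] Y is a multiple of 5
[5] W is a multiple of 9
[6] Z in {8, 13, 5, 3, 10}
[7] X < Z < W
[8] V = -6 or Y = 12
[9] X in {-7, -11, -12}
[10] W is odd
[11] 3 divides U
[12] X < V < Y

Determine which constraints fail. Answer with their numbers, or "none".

All constraints are satisfied.

[1] |9 - 8| = 1  true
[2] values 15, -6, 9 are pairwise distinct  true
[3] W + X = 9 + (-7) = 2  true
[4] 15 / 5 = 3, so 5 divides 15  true
[5] 9 / 9 = 1, so 9 divides 9  true
[6] Z = 8 is in {8, 13, 5, 3, 10}  true
[7] values -7 < 8 < 9  true
[8] V = -6 = -6 (first disjunct)  true
[9] X = -7 is in {-7, -11, -12}  true
[10] W = 9 is odd  true
[11] 9 / 3 = 3, so 3 divides 9  true
[12] values -7 < -6 < 15  true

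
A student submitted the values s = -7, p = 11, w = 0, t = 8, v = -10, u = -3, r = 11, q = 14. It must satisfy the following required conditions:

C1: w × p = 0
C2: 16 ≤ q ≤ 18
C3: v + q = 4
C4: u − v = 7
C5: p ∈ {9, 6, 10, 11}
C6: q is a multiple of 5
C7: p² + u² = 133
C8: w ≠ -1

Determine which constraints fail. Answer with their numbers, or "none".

No — constraints 2, 6, and 7 are not satisfied.

C1: w × p = 0 × 11 = 0  ✓
C2: q = 14 is outside [16, 18]  ✗
C3: v + q = -10 + 14 = 4  ✓
C4: u − v = -3 − (-10) = 7  ✓
C5: p = 11 is in {9, 6, 10, 11}  ✓
C6: 14 = 5×2 + 4, so 5 does not divide 14  ✗
C7: p² + u² = 11² + (-3)² = 121 + 9 = 130, not 133  ✗
C8: w = 0, and 0 ≠ -1  ✓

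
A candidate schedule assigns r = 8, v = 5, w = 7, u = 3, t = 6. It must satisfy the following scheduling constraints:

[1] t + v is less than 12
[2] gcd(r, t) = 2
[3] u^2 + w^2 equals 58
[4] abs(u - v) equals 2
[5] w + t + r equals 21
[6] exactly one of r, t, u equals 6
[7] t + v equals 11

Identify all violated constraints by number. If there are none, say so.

The assignment satisfies every constraint.

[1] t + v = 6 + 5 = 11; 11 < 12 — OK.
[2] gcd(8, 6) = 2 — OK.
[3] u^2 + w^2 = 3^2 + 7^2 = 9 + 49 = 58 — OK.
[4] abs(3 - 5) = 2 — OK.
[5] w + t + r = 7 + 6 + 8 = 21 — OK.
[6] r=8, t=6, u=3; 1 of them equals 6 — OK.
[7] t + v = 6 + 5 = 11 — OK.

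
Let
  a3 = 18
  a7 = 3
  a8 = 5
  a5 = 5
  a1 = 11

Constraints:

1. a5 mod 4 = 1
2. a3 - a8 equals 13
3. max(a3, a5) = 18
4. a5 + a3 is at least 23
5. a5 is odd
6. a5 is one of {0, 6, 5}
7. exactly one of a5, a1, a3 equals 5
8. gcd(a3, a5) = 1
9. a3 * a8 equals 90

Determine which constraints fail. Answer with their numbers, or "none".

1. 5 mod 4 = 1 — satisfied.
2. a3 - a8 = 18 - 5 = 13 — satisfied.
3. max(18, 5) = 18 — satisfied.
4. a5 + a3 = 5 + 18 = 23; 23 ≥ 23 — satisfied.
5. a5 = 5 is odd — satisfied.
6. a5 = 5 is in {0, 6, 5} — satisfied.
7. a5=5, a1=11, a3=18; 1 of them equals 5 — satisfied.
8. gcd(18, 5) = 1 — satisfied.
9. a3 * a8 = 18 * 5 = 90 — satisfied.

No violations.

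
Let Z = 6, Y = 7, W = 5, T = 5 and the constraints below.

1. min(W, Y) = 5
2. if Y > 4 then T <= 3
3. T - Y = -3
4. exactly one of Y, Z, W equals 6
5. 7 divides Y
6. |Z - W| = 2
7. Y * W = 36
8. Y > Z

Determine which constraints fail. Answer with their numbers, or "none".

1. min(5, 7) = 5 — holds.
2. Y = 7 > 4, so we need T ≤ 3; but T = 5 > 3 — does not hold.
3. T - Y = 5 - 7 = -2, not -3 — does not hold.
4. Y=7, Z=6, W=5; 1 of them equals 6 — holds.
5. 7 / 7 = 1, so 7 divides 7 — holds.
6. |6 - 5| = 1, not 2 — does not hold.
7. Y * W = 7 * 5 = 35, not 36 — does not hold.
8. Y = 7, Z = 6; 7 > 6 — holds.

The assignment fails constraints 2, 3, 6, and 7.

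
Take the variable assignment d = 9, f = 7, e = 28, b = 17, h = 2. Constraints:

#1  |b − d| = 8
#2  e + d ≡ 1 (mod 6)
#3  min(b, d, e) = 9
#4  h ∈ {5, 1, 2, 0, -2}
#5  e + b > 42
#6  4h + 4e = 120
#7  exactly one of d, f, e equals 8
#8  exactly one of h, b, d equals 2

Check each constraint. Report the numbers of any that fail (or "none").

#1 |17 − 9| = 8 — holds.
#2 e + d = 37; 37 mod 6 = 1 — holds.
#3 min(17, 9, 28) = 9 — holds.
#4 h = 2 is in {5, 1, 2, 0, -2} — holds.
#5 e + b = 28 + 17 = 45; 45 > 42 — holds.
#6 4h + 4e = 4(2) + 4(28) = 120 — holds.
#7 d=9, f=7, e=28; 0 of them equal 8, not exactly one — fails.
#8 h=2, b=17, d=9; 1 of them equals 2 — holds.

Constraint 7 does not hold.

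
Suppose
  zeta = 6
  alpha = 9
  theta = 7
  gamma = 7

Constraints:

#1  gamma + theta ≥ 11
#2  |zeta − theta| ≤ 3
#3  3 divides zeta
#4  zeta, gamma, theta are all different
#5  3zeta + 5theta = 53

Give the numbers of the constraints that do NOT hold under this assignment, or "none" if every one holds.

#1 gamma + theta = 7 + 7 = 14; 14 ≥ 11  true
#2 |6 − 7| = 1; 1 ≤ 3  true
#3 6 / 3 = 2, so 3 divides 6  true
#4 gamma = theta = 7, not all different  false
#5 3zeta + 5theta = 3(6) + 5(7) = 53  true

Violated: 4.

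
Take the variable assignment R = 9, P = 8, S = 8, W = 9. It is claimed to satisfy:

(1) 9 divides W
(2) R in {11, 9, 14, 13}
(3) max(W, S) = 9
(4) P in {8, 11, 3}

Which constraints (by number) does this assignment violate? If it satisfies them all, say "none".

None — every constraint holds.

(1) 9 / 9 = 1, so 9 divides 9  yes
(2) R = 9 is in {11, 9, 14, 13}  yes
(3) max(9, 8) = 9  yes
(4) P = 8 is in {8, 11, 3}  yes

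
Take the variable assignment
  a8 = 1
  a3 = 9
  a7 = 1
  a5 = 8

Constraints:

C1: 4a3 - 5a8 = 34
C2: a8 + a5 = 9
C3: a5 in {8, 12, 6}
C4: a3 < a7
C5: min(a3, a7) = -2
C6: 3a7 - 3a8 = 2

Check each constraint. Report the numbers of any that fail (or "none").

C1: 4a3 - 5a8 = 4(9) - 5(1) = 31, not 34  fails
C2: a8 + a5 = 1 + 8 = 9  holds
C3: a5 = 8 is in {8, 12, 6}  holds
C4: a3 = 9, a7 = 1; 9 ≥ 1 (want <)  fails
C5: min(9, 1) = 1, not -2  fails
C6: 3a7 - 3a8 = 3(1) - 3(1) = 0, not 2  fails

No — constraints 1, 4, 5, and 6 are not satisfied.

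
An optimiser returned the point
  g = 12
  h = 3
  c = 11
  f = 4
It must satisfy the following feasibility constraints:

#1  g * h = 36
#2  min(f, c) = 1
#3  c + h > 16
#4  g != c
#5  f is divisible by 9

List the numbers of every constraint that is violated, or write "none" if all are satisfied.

#1 g * h = 12 * 3 = 36  ✓
#2 min(4, 11) = 4, not 1  ✗
#3 c + h = 11 + 3 = 14; 14 ≤ 16, bound 16 not met  ✗
#4 g = 12, c = 11; distinct  ✓
#5 4 = 9*0 + 4, so 9 does not divide 4  ✗

No — constraints 2, 3, 5 are not satisfied.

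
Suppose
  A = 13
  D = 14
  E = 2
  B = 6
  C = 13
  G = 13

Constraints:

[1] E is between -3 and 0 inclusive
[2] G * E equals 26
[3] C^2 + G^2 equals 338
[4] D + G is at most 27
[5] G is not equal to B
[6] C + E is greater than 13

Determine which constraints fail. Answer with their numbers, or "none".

[1] E = 2 is outside [-3, 0] — does not hold.
[2] G * E = 13 * 2 = 26 — holds.
[3] C^2 + G^2 = 13^2 + 13^2 = 169 + 169 = 338 — holds.
[4] D + G = 14 + 13 = 27; 27 ≤ 27 — holds.
[5] G = 13, B = 6; distinct — holds.
[6] C + E = 13 + 2 = 15; 15 > 13 — holds.

No — constraint 1 is not satisfied.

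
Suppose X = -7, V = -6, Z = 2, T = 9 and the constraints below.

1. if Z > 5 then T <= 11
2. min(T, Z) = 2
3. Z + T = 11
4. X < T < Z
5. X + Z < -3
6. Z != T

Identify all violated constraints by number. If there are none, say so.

Constraint 4 is violated.

1. Z = 2, not > 5; antecedent false, conditional vacuously true  OK
2. min(9, 2) = 2  OK
3. Z + T = 2 + 9 = 11  OK
4. values -7, 9, 2; T = 9 is not < Z = 2  FAIL
5. X + Z = -7 + 2 = -5; -5 < -3  OK
6. Z = 2, T = 9; distinct  OK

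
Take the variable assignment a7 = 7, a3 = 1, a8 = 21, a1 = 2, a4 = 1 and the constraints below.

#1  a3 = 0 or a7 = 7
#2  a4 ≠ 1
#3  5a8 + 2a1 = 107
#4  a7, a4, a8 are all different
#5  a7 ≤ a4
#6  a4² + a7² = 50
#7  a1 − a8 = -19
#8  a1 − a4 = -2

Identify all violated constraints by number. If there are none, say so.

#1 a3 = 1 ≠ 0, but a7 = 7 = 7 (second disjunct) — OK.
#2 a4 = 1, but 1 is required to differ — violated.
#3 5a8 + 2a1 = 5(21) + 2(2) = 109, not 107 — violated.
#4 values 7, 1, 21 are pairwise distinct — OK.
#5 a7 = 7, a4 = 1; 7 > 1 (want ≤) — violated.
#6 a4² + a7² = 1² + 7² = 1 + 49 = 50 — OK.
#7 a1 − a8 = 2 − 21 = -19 — OK.
#8 a1 − a4 = 2 − 1 = 1, not -2 — violated.

No — constraints 2, 3, 5, 8 are not satisfied.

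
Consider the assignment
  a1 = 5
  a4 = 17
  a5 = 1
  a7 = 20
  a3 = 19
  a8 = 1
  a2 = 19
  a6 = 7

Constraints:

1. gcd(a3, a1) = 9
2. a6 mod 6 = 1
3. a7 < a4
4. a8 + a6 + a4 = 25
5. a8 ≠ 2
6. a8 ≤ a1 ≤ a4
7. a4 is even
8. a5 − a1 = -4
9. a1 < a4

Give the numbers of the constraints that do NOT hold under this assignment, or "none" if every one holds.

1. gcd(19, 5) = 1, not 9 — violated.
2. 7 mod 6 = 1 — OK.
3. a7 = 20, a4 = 17; 20 ≥ 17 (want <) — violated.
4. a8 + a6 + a4 = 1 + 7 + 17 = 25 — OK.
5. a8 = 1, and 1 ≠ 2 — OK.
6. values 1 ≤ 5 ≤ 17 — OK.
7. a4 = 17 is odd — violated.
8. a5 − a1 = 1 − 5 = -4 — OK.
9. a1 = 5, a4 = 17; 5 < 17 — OK.

Violated: 1, 3, 7.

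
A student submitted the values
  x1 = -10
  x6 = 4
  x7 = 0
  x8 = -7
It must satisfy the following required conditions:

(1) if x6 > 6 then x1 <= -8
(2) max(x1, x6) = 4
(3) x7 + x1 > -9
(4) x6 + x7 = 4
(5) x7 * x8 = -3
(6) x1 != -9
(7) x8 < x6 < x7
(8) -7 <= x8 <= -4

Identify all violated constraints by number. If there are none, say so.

Constraints 3, 5, and 7 do not hold.

(1) x6 = 4, not > 6; antecedent false, conditional vacuously true — OK.
(2) max(-10, 4) = 4 — OK.
(3) x7 + x1 = 0 + (-10) = -10; -10 ≤ -9, bound -9 not met — violated.
(4) x6 + x7 = 4 + 0 = 4 — OK.
(5) x7 * x8 = 0 * (-7) = 0, not -3 — violated.
(6) x1 = -10, and -10 ≠ -9 — OK.
(7) values -7, 4, 0; x6 = 4 is not < x7 = 0 — violated.
(8) x8 = -7 lies in [-7, -4] — OK.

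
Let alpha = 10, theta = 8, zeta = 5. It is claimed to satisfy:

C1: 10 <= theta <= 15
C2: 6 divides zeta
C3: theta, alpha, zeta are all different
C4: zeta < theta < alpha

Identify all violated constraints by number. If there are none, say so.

C1: theta = 8 is outside [10, 15] — violated.
C2: 5 = 6*0 + 5, so 6 does not divide 5 — violated.
C3: values 8, 10, 5 are pairwise distinct — satisfied.
C4: values 5 < 8 < 10 — satisfied.

No — constraints 1 and 2 are not satisfied.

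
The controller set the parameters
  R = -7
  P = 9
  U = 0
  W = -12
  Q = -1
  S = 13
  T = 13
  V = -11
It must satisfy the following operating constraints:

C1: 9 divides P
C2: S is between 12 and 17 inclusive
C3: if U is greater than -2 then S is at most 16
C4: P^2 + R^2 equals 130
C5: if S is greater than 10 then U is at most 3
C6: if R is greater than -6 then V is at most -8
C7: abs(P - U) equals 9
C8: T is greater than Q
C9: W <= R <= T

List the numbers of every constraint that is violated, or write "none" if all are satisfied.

None — every constraint holds.

C1: 9 / 9 = 1, so 9 divides 9 — holds.
C2: S = 13 lies in [12, 17] — holds.
C3: U = 0 > -2, so we need S ≤ 16; S = 13 ≤ 16 — holds.
C4: P^2 + R^2 = 9^2 + (-7)^2 = 81 + 49 = 130 — holds.
C5: S = 13 > 10, so we need U ≤ 3; U = 0 ≤ 3 — holds.
C6: R = -7, not > -6; antecedent false, conditional vacuously true — holds.
C7: abs(9 - 0) = 9 — holds.
C8: T = 13, Q = -1; 13 > -1 — holds.
C9: values -12 <= -7 <= 13 — holds.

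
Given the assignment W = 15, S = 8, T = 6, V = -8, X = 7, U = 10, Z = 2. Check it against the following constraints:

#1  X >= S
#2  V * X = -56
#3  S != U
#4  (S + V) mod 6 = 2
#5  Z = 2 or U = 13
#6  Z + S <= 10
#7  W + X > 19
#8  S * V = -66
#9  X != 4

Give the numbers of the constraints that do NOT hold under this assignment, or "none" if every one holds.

Constraints 1, 4, and 8 do not hold.

#1 X = 7, S = 8; 7 < 8 (want ≥)  FAIL
#2 V * X = -8 * 7 = -56  OK
#3 S = 8, U = 10; distinct  OK
#4 S + V = 0; 0 mod 6 = 0, not 2  FAIL
#5 Z = 2 = 2 (first disjunct)  OK
#6 Z + S = 2 + 8 = 10; 10 ≤ 10  OK
#7 W + X = 15 + 7 = 22; 22 > 19  OK
#8 S * V = 8 * (-8) = -64, not -66  FAIL
#9 X = 7, and 7 ≠ 4  OK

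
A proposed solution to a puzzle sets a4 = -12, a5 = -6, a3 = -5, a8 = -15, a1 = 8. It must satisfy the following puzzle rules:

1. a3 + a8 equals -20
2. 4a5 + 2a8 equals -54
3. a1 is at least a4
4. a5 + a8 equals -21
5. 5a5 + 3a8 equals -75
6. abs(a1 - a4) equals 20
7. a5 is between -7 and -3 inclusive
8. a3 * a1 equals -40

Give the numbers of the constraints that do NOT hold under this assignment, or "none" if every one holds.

The assignment satisfies every constraint.

1. a3 + a8 = -5 + (-15) = -20  ✔
2. 4a5 + 2a8 = 4(-6) + 2(-15) = -54  ✔
3. a1 = 8, a4 = -12; 8 ≥ -12  ✔
4. a5 + a8 = -6 + (-15) = -21  ✔
5. 5a5 + 3a8 = 5(-6) + 3(-15) = -75  ✔
6. abs(8 - (-12)) = 20  ✔
7. a5 = -6 lies in [-7, -3]  ✔
8. a3 * a1 = -5 * 8 = -40  ✔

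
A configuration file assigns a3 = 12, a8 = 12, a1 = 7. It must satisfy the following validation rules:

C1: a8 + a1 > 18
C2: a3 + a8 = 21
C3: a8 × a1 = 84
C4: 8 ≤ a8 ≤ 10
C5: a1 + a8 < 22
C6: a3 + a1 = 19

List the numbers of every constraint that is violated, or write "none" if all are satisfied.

C1: a8 + a1 = 12 + 7 = 19; 19 > 18  true
C2: a3 + a8 = 12 + 12 = 24, not 21  false
C3: a8 × a1 = 12 × 7 = 84  true
C4: a8 = 12 is outside [8, 10]  false
C5: a1 + a8 = 7 + 12 = 19; 19 < 22  true
C6: a3 + a1 = 12 + 7 = 19  true

Constraints 2 and 4 are violated.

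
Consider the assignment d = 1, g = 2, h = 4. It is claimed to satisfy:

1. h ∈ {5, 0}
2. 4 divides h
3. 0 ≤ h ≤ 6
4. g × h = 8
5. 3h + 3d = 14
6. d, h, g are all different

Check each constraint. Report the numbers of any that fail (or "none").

1. h = 4 is not in {5, 0} — does not hold.
2. 4 / 4 = 1, so 4 divides 4 — holds.
3. h = 4 lies in [0, 6] — holds.
4. g × h = 2 × 4 = 8 — holds.
5. 3h + 3d = 3(4) + 3(1) = 15, not 14 — does not hold.
6. values 1, 4, 2 are pairwise distinct — holds.

The assignment fails constraints 1, 5.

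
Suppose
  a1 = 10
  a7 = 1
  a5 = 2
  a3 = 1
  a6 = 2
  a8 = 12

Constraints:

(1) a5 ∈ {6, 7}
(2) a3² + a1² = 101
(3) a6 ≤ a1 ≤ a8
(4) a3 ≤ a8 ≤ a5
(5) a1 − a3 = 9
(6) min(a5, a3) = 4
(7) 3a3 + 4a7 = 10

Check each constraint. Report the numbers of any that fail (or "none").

(1) a5 = 2 is not in {6, 7} — violated.
(2) a3² + a1² = 1² + 10² = 1 + 100 = 101 — OK.
(3) values 2 ≤ 10 ≤ 12 — OK.
(4) values 1, 12, 2; a8 = 12 is not ≤ a5 = 2 — violated.
(5) a1 − a3 = 10 − 1 = 9 — OK.
(6) min(2, 1) = 1, not 4 — violated.
(7) 3a3 + 4a7 = 3(1) + 4(1) = 7, not 10 — violated.

Violated: 1, 4, 6, and 7.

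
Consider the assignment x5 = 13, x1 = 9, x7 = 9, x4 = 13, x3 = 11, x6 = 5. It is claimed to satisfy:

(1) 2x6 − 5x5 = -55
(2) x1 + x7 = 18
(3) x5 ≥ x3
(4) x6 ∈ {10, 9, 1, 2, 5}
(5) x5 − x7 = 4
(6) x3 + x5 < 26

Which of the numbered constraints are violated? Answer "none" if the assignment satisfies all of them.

(1) 2x6 − 5x5 = 2(5) − 5(13) = -55 — satisfied.
(2) x1 + x7 = 9 + 9 = 18 — satisfied.
(3) x5 = 13, x3 = 11; 13 ≥ 11 — satisfied.
(4) x6 = 5 is in {10, 9, 1, 2, 5} — satisfied.
(5) x5 − x7 = 13 − 9 = 4 — satisfied.
(6) x3 + x5 = 11 + 13 = 24; 24 < 26 — satisfied.

All constraints are satisfied.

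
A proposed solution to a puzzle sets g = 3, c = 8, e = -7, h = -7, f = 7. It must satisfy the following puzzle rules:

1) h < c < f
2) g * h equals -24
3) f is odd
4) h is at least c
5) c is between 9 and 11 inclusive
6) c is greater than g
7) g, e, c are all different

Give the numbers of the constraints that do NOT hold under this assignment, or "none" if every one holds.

Constraints 1, 2, 4, and 5 are violated.

1) values -7, 8, 7; c = 8 is not < f = 7  FAIL
2) g * h = 3 * (-7) = -21, not -24  FAIL
3) f = 7 is odd  OK
4) h = -7, c = 8; -7 < 8 (want ≥)  FAIL
5) c = 8 is outside [9, 11]  FAIL
6) c = 8, g = 3; 8 > 3  OK
7) values 3, -7, 8 are pairwise distinct  OK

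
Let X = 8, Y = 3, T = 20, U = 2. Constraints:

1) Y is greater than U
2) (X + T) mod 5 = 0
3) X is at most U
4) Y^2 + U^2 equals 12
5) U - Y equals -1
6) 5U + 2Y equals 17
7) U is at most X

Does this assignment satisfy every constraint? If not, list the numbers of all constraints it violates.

1) Y = 3, U = 2; 3 > 2  OK
2) X + T = 28; 28 mod 5 = 3, not 0  FAIL
3) X = 8, U = 2; 8 > 2 (want ≤)  FAIL
4) Y^2 + U^2 = 3^2 + 2^2 = 9 + 4 = 13, not 12  FAIL
5) U - Y = 2 - 3 = -1  OK
6) 5U + 2Y = 5(2) + 2(3) = 16, not 17  FAIL
7) U = 2, X = 8; 2 ≤ 8  OK

Constraints 2, 3, 4, 6 do not hold.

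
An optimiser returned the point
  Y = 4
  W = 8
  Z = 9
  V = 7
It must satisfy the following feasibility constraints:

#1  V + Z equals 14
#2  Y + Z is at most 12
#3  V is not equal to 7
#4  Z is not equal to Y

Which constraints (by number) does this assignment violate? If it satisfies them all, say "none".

#1 V + Z = 7 + 9 = 16, not 14 — fails.
#2 Y + Z = 4 + 9 = 13; 13 > 12, bound 12 not met — fails.
#3 V = 7, but 7 is required to differ — fails.
#4 Z = 9, Y = 4; distinct — holds.

No — constraints 1, 2, 3 are not satisfied.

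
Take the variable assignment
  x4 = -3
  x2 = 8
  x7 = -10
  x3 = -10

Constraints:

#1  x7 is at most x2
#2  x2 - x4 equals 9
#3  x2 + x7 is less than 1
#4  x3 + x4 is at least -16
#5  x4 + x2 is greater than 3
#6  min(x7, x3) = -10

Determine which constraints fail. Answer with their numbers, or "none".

#1 x7 = -10, x2 = 8; -10 ≤ 8 — OK.
#2 x2 - x4 = 8 - (-3) = 11, not 9 — violated.
#3 x2 + x7 = 8 + (-10) = -2; -2 < 1 — OK.
#4 x3 + x4 = -10 + (-3) = -13; -13 ≥ -16 — OK.
#5 x4 + x2 = -3 + 8 = 5; 5 > 3 — OK.
#6 min(-10, -10) = -10 — OK.

Constraint 2 is violated.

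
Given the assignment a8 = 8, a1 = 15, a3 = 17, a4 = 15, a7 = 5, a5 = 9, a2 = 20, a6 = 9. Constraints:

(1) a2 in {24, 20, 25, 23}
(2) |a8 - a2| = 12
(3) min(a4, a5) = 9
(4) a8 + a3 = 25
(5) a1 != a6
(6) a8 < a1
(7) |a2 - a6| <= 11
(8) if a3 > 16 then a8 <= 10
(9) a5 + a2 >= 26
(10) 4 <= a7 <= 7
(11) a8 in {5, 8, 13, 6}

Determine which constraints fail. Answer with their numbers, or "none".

(1) a2 = 20 is in {24, 20, 25, 23} — holds.
(2) |8 - 20| = 12 — holds.
(3) min(15, 9) = 9 — holds.
(4) a8 + a3 = 8 + 17 = 25 — holds.
(5) a1 = 15, a6 = 9; distinct — holds.
(6) a8 = 8, a1 = 15; 8 < 15 — holds.
(7) |20 - 9| = 11; 11 ≤ 11 — holds.
(8) a3 = 17 > 16, so we need a8 ≤ 10; a8 = 8 ≤ 10 — holds.
(9) a5 + a2 = 9 + 20 = 29; 29 ≥ 26 — holds.
(10) a7 = 5 lies in [4, 7] — holds.
(11) a8 = 8 is in {5, 8, 13, 6} — holds.

No violations.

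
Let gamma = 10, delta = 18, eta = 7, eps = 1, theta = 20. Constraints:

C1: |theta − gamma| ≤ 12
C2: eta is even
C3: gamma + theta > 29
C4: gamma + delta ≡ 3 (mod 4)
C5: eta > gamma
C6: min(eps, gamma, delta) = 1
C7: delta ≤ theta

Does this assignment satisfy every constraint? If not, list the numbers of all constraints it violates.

C1: |20 − 10| = 10; 10 ≤ 12 — satisfied.
C2: eta = 7 is odd — violated.
C3: gamma + theta = 10 + 20 = 30; 30 > 29 — satisfied.
C4: gamma + delta = 28; 28 mod 4 = 0, not 3 — violated.
C5: eta = 7, gamma = 10; 7 ≤ 10 (want >) — violated.
C6: min(1, 10, 18) = 1 — satisfied.
C7: delta = 18, theta = 20; 18 ≤ 20 — satisfied.

No — constraints 2, 4, and 5 are not satisfied.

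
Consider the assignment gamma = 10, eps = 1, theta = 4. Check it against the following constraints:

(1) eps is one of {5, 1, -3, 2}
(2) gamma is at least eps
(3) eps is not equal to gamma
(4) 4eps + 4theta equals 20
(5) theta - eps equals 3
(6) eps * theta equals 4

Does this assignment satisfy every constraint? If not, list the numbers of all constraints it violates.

Yes — all constraints hold.

(1) eps = 1 is in {5, 1, -3, 2} — satisfied.
(2) gamma = 10, eps = 1; 10 ≥ 1 — satisfied.
(3) eps = 1, gamma = 10; distinct — satisfied.
(4) 4eps + 4theta = 4(1) + 4(4) = 20 — satisfied.
(5) theta - eps = 4 - 1 = 3 — satisfied.
(6) eps * theta = 1 * 4 = 4 — satisfied.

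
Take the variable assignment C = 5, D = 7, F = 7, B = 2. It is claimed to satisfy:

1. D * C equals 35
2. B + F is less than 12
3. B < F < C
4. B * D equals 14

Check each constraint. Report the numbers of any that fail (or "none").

Constraint 3 does not hold.

1. D * C = 7 * 5 = 35 — satisfied.
2. B + F = 2 + 7 = 9; 9 < 12 — satisfied.
3. values 2, 7, 5; F = 7 is not < C = 5 — violated.
4. B * D = 2 * 7 = 14 — satisfied.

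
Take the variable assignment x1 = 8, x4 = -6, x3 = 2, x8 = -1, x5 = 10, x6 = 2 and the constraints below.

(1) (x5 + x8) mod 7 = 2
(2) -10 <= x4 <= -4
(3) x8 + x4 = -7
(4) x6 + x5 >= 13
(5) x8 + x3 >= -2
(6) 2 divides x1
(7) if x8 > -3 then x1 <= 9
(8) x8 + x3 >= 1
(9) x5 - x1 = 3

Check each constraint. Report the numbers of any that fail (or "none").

No — constraints 4, 9 are not satisfied.

(1) x5 + x8 = 9; 9 mod 7 = 2  OK
(2) x4 = -6 lies in [-10, -4]  OK
(3) x8 + x4 = -1 + (-6) = -7  OK
(4) x6 + x5 = 2 + 10 = 12; 12 < 13, bound 13 not met  FAIL
(5) x8 + x3 = -1 + 2 = 1; 1 ≥ -2  OK
(6) 8 / 2 = 4, so 2 divides 8  OK
(7) x8 = -1 > -3, so we need x1 ≤ 9; x1 = 8 ≤ 9  OK
(8) x8 + x3 = -1 + 2 = 1; 1 ≥ 1  OK
(9) x5 - x1 = 10 - 8 = 2, not 3  FAIL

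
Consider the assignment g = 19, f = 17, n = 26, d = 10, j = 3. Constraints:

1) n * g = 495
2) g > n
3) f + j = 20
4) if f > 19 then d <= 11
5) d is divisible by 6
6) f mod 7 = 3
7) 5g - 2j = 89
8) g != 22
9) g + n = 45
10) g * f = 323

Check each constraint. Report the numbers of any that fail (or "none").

No — constraints 1, 2, and 5 are not satisfied.

1) n * g = 26 * 19 = 494, not 495 — does not hold.
2) g = 19, n = 26; 19 ≤ 26 (want >) — does not hold.
3) f + j = 17 + 3 = 20 — holds.
4) f = 17, not > 19; antecedent false, conditional vacuously true — holds.
5) 10 = 6*1 + 4, so 6 does not divide 10 — does not hold.
6) 17 mod 7 = 3 — holds.
7) 5g - 2j = 5(19) - 2(3) = 89 — holds.
8) g = 19, and 19 ≠ 22 — holds.
9) g + n = 19 + 26 = 45 — holds.
10) g * f = 19 * 17 = 323 — holds.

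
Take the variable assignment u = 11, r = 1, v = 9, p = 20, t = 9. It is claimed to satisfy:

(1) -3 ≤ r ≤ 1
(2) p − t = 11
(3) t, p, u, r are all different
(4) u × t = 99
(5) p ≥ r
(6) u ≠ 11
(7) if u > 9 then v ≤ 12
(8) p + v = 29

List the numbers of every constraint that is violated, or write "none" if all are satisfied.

(1) r = 1 lies in [-3, 1]  holds
(2) p − t = 20 − 9 = 11  holds
(3) values 9, 20, 11, 1 are pairwise distinct  holds
(4) u × t = 11 × 9 = 99  holds
(5) p = 20, r = 1; 20 ≥ 1  holds
(6) u = 11, but 11 is required to differ  fails
(7) u = 11 > 9, so we need v ≤ 12; v = 9 ≤ 12  holds
(8) p + v = 20 + 9 = 29  holds

Violated: 6.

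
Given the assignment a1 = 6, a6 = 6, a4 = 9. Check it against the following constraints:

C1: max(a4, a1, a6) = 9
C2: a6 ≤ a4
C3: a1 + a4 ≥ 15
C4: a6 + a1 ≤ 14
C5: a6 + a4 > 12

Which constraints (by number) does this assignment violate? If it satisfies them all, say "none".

The assignment satisfies every constraint.

C1: max(9, 6, 6) = 9  ✓
C2: a6 = 6, a4 = 9; 6 ≤ 9  ✓
C3: a1 + a4 = 6 + 9 = 15; 15 ≥ 15  ✓
C4: a6 + a1 = 6 + 6 = 12; 12 ≤ 14  ✓
C5: a6 + a4 = 6 + 9 = 15; 15 > 12  ✓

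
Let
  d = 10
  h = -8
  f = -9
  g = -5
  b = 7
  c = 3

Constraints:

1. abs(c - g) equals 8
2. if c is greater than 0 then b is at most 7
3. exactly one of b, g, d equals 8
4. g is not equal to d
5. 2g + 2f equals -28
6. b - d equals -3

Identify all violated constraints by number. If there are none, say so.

1. abs(3 - (-5)) = 8 — OK.
2. c = 3 > 0, so we need b ≤ 7; b = 7 ≤ 7 — OK.
3. b=7, g=-5, d=10; 0 of them equal 8, not exactly one — violated.
4. g = -5, d = 10; distinct — OK.
5. 2g + 2f = 2(-5) + 2(-9) = -28 — OK.
6. b - d = 7 - 10 = -3 — OK.

Violated: 3.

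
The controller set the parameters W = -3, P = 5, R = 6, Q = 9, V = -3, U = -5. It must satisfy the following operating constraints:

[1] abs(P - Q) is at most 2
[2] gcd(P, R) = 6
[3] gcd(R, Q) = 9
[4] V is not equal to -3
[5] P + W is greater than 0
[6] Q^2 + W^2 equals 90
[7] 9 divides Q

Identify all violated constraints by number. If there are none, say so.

Constraints 1, 2, 3, and 4 are violated.

[1] abs(5 - 9) = 4; 4 > 2, exceeds bound 2 — violated.
[2] gcd(5, 6) = 1, not 6 — violated.
[3] gcd(6, 9) = 3, not 9 — violated.
[4] V = -3, but -3 is required to differ — violated.
[5] P + W = 5 + (-3) = 2; 2 > 0 — satisfied.
[6] Q^2 + W^2 = 9^2 + (-3)^2 = 81 + 9 = 90 — satisfied.
[7] 9 / 9 = 1, so 9 divides 9 — satisfied.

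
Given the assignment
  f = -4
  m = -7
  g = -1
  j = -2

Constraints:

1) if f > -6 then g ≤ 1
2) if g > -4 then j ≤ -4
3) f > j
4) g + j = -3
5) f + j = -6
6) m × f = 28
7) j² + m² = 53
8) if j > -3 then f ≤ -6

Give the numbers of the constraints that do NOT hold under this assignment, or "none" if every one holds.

Constraints 2, 3, 8 do not hold.

1) f = -4 > -6, so we need g ≤ 1; g = -1 ≤ 1 — satisfied.
2) g = -1 > -4, so we need j ≤ -4; but j = -2 > -4 — violated.
3) f = -4, j = -2; -4 ≤ -2 (want >) — violated.
4) g + j = -1 + (-2) = -3 — satisfied.
5) f + j = -4 + (-2) = -6 — satisfied.
6) m × f = -7 × (-4) = 28 — satisfied.
7) j² + m² = (-2)² + (-7)² = 4 + 49 = 53 — satisfied.
8) j = -2 > -3, so we need f ≤ -6; but f = -4 > -6 — violated.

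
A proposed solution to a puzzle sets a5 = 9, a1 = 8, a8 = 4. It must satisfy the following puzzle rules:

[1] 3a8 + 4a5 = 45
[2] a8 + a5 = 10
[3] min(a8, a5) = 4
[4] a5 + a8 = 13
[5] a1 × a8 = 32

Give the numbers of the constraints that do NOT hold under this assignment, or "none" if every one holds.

Constraints 1 and 2 are violated.

[1] 3a8 + 4a5 = 3(4) + 4(9) = 48, not 45 — violated.
[2] a8 + a5 = 4 + 9 = 13, not 10 — violated.
[3] min(4, 9) = 4 — satisfied.
[4] a5 + a8 = 9 + 4 = 13 — satisfied.
[5] a1 × a8 = 8 × 4 = 32 — satisfied.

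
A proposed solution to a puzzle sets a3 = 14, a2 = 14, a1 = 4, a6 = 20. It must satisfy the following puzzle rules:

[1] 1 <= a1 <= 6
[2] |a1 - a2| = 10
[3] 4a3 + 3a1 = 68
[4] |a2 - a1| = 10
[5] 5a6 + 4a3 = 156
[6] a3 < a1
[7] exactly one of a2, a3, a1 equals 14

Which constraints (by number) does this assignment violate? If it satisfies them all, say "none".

[1] a1 = 4 lies in [1, 6]  yes
[2] |4 - 14| = 10  yes
[3] 4a3 + 3a1 = 4(14) + 3(4) = 68  yes
[4] |14 - 4| = 10  yes
[5] 5a6 + 4a3 = 5(20) + 4(14) = 156  yes
[6] a3 = 14, a1 = 4; 14 ≥ 4 (want <)  no
[7] a2=14, a3=14, a1=4; 2 of them equal 14, not exactly one  no

Violated: 6 and 7.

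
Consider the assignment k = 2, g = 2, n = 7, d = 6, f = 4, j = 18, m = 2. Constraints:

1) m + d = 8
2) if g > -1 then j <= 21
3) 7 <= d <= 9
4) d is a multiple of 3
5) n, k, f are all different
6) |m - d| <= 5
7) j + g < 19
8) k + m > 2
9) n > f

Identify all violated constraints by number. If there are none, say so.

1) m + d = 2 + 6 = 8  OK
2) g = 2 > -1, so we need j ≤ 21; j = 18 ≤ 21  OK
3) d = 6 is outside [7, 9]  FAIL
4) 6 / 3 = 2, so 3 divides 6  OK
5) values 7, 2, 4 are pairwise distinct  OK
6) |2 - 6| = 4; 4 ≤ 5  OK
7) j + g = 18 + 2 = 20; 20 ≥ 19, bound 19 not met  FAIL
8) k + m = 2 + 2 = 4; 4 > 2  OK
9) n = 7, f = 4; 7 > 4  OK

Violated: 3, 7.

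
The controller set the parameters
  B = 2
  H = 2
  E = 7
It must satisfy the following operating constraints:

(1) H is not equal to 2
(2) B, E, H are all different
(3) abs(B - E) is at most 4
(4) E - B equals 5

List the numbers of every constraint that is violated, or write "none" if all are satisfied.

The assignment fails constraints 1, 2, and 3.

(1) H = 2, but 2 is required to differ  ✘
(2) B = H = 2, not all different  ✘
(3) abs(2 - 7) = 5; 5 > 4, exceeds bound 4  ✘
(4) E - B = 7 - 2 = 5  ✔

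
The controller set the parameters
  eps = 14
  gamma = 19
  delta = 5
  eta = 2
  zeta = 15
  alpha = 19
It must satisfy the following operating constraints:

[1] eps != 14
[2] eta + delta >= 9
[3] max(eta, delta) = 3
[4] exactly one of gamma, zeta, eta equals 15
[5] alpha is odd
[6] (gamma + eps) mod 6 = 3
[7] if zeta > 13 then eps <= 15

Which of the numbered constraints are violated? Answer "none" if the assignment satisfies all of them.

No — constraints 1, 2, 3 are not satisfied.

[1] eps = 14, but 14 is required to differ  ✘
[2] eta + delta = 2 + 5 = 7; 7 < 9, bound 9 not met  ✘
[3] max(2, 5) = 5, not 3  ✘
[4] gamma=19, zeta=15, eta=2; 1 of them equals 15  ✔
[5] alpha = 19 is odd  ✔
[6] gamma + eps = 33; 33 mod 6 = 3  ✔
[7] zeta = 15 > 13, so we need eps ≤ 15; eps = 14 ≤ 15  ✔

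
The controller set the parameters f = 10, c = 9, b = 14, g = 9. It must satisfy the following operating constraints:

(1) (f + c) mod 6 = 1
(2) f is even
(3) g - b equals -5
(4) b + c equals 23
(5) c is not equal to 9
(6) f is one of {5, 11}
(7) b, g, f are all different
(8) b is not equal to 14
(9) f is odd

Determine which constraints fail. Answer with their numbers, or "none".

No — constraints 5, 6, 8, and 9 are not satisfied.

(1) f + c = 19; 19 mod 6 = 1 — OK.
(2) f = 10 is even — OK.
(3) g - b = 9 - 14 = -5 — OK.
(4) b + c = 14 + 9 = 23 — OK.
(5) c = 9, but 9 is required to differ — violated.
(6) f = 10 is not in {5, 11} — violated.
(7) values 14, 9, 10 are pairwise distinct — OK.
(8) b = 14, but 14 is required to differ — violated.
(9) f = 10 is even — violated.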